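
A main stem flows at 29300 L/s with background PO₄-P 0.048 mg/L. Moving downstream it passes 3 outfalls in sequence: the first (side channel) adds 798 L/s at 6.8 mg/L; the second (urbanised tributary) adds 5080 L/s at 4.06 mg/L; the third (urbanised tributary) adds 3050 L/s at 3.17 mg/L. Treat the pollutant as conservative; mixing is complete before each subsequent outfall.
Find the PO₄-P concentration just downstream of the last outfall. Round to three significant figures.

0.971 mg/L

Below outfall 1: Q → 30100 L/s, C = (29300·0.04800 + 798.0·6.800)/30100 = 0.2270 mg/L.
Below outfall 2: Q → 35180 L/s, C = (30100·0.2270 + 5080·4.060)/35180 = 0.7805 mg/L.
Below outfall 3: Q → 38230 L/s, C = (35180·0.7805 + 3050·3.170)/38230 = 0.9712 mg/L.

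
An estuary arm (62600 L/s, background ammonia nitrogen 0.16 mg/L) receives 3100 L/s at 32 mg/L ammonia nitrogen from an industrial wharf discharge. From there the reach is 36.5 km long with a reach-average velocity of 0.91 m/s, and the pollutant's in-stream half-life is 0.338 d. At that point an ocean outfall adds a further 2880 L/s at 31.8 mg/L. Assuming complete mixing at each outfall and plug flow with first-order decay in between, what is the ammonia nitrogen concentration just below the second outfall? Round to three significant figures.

1.95 mg/L

Mass balance: C = (62600·0.1600 + 3100·32.00) / 65700 = 109200/65700 = 1.662 mg/L; combined flow 65700 L/s.
Travel time t = 36.5·1000 / 0.91 = 40110 s = 11.14 h.
Half-life 0.338 d → k = ln 2 / 0.338 = 2.051 d⁻¹.
Applying C = C₀e^(−kt): 1.662 × 0.3860 = 0.6416 mg/L.
Second outfall: C = (65700·0.6416 + 2880·31.80)/68580 = 1.950 mg/L.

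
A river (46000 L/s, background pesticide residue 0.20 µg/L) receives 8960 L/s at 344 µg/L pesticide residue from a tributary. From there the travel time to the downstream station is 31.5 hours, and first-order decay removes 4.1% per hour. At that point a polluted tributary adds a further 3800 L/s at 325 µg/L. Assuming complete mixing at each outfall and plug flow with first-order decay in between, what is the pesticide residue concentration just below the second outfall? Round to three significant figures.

35.1 µg/L

Conservation of mass: C = (46000·0.2000 + 8960·344.0) / 54960 = 3091000/54960 = 56.25 µg/L; combined flow 54960 L/s.
4.1%/h lost → k = −ln(1 − 0.041) = 0.04186 h⁻¹.
Decay over the reach: 56.25·exp(−kt) = 56.25·0.2675 = 15.05 µg/L.
Second outfall: C = (54960·15.05 + 3800·325.0)/58760 = 35.09 µg/L.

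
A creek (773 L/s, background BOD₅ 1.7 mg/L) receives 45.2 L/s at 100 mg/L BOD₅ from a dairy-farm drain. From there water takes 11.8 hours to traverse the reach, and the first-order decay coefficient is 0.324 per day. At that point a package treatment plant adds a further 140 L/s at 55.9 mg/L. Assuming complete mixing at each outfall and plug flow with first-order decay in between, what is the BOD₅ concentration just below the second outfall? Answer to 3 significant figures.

Mass balance: C = (773.0·1.700 + 45.20·100.0) / 818.2 = 5834/818.2 = 7.130 mg/L; combined flow 818.2 L/s.
After decay, C = 7.130 × e^(−kt) = 7.130 × 0.8527 = 6.080 mg/L.
Second outfall: C = (818.2·6.080 + 140.0·55.90)/958.2 = 13.36 mg/L.

13.4 mg/L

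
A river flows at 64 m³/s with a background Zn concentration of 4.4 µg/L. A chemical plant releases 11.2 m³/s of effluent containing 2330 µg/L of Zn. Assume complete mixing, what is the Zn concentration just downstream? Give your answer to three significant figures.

Flow-weighted average: C = (64.00·4.400 + 11.20·2330) / 75.20 = 26380/75.20 = 350.8 µg/L.

351 µg/L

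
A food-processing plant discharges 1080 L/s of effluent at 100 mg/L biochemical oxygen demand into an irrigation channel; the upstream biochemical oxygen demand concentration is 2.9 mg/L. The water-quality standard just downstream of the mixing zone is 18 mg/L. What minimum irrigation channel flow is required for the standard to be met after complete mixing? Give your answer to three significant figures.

5860 L/s

Set C_mix = 18: (Q·2.900 + 1080·100.0) / (Q + 1080) = 18
→ Q = 1080·(100.0 − 18)/(18 − 2.900) = 5865 L/s.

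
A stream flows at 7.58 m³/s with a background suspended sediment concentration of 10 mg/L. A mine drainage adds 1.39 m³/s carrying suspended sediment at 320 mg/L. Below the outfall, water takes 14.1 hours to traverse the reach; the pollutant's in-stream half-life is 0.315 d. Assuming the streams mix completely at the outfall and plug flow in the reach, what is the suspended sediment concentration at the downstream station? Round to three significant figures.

15.9 mg/L

After mixing, C = (7.580·10.00 + 1.390·320.0) / 8.970 = 520.6/8.970 = 58.04 mg/L.
Half-life 0.315 d → k = ln 2 / 0.315 = 2.200 d⁻¹.
Applying C = C₀e^(−kt): 58.04 × 0.2745 = 15.93 mg/L.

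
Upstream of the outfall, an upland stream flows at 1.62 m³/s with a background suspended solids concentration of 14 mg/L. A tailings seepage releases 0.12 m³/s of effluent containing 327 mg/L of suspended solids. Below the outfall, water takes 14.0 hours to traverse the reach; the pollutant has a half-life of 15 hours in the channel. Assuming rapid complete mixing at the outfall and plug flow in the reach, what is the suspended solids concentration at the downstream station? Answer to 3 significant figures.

18.6 mg/L

Conservation of mass: C = (1.620·14.00 + 0.1200·327.0) / 1.740 = 61.92/1.740 = 35.59 mg/L.
Half-life 15 h → k = ln 2 / 15 = 0.04621 h⁻¹ = 1.109 d⁻¹.
Applying C = C₀e^(−kt): 35.59 × 0.5236 = 18.63 mg/L.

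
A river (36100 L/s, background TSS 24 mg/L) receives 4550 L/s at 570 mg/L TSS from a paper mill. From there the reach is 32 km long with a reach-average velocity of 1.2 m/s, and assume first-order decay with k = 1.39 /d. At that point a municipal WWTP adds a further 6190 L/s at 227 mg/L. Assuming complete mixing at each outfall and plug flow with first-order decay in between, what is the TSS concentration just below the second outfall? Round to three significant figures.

78.1 mg/L

Mass balance: C = (36100·24.00 + 4550·570.0) / 40650 = 3460000/40650 = 85.11 mg/L; combined flow 40650 L/s.
Travel time t = 32·1000 / 1.2 = 26670 s = 7.407 h.
Decay over the reach: 85.11·exp(−kt) = 85.11·0.6512 = 55.42 mg/L.
Second outfall: C = (40650·55.42 + 6190·227.0)/46840 = 78.10 mg/L.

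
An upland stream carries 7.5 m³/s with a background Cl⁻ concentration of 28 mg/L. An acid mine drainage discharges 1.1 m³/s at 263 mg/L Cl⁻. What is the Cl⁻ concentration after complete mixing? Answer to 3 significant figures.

Mass balance: C = (7.500·28.00 + 1.100·263.0) / 8.600 = 499.3/8.600 = 58.06 mg/L.

58.1 mg/L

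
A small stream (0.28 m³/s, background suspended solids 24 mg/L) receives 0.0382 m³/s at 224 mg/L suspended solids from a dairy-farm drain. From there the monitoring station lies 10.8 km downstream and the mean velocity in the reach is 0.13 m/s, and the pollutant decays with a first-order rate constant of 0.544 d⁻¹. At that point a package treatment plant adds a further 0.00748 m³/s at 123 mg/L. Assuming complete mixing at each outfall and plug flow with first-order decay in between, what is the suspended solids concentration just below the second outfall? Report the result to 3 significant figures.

30.6 mg/L

Mass balance: C = (0.2800·24.00 + 0.03820·224.0) / 0.3182 = 15.28/0.3182 = 48.01 mg/L; combined flow 0.3182 m³/s.
Travel time t = 10.8·1000 / 0.13 = 83080 s = 23.08 h.
First-order decay: C = 48.01·exp(−k·t) = 48.01·0.5927 = 28.46 mg/L.
Second outfall: C = (0.3182·28.46 + 0.007480·123.0)/0.3257 = 30.63 mg/L.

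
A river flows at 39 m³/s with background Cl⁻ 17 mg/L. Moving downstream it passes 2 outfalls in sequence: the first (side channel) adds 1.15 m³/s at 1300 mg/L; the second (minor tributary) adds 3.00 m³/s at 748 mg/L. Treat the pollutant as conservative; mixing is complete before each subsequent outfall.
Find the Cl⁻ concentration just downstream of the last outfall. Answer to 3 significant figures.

Below outfall 1: Q → 40.15 m³/s, C = (39.00·17.00 + 1.150·1300)/40.15 = 53.75 mg/L.
Below outfall 2: Q → 43.15 m³/s, C = (40.15·53.75 + 3.000·748.0)/43.15 = 102.0 mg/L.

102 mg/L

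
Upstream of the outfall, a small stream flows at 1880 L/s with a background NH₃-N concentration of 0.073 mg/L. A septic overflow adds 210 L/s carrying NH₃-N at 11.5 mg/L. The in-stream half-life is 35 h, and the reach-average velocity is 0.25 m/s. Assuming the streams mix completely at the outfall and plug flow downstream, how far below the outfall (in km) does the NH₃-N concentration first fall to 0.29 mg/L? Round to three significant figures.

65.3 km

Mass balance: C = (1880·0.07300 + 210.0·11.50) / 2090 = 2552/2090 = 1.221 mg/L.
Half-life 35 h → k = ln 2 / 35 = 0.01980 h⁻¹ = 0.4753 d⁻¹.
Set 1.221·exp(−k·t) = 0.29 → t = ln(1.221/0.29)/k = 261300 s = 72.59 h.
Distance = v·t = 0.25·261300 = 65340 m = 65.34 km.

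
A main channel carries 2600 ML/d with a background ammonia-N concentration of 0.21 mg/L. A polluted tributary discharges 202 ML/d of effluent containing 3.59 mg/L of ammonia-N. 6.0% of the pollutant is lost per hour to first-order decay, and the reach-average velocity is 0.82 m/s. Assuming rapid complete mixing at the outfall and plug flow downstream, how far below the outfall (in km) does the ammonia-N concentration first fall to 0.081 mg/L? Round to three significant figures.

82.2 km

Mass balance: C = (2600·0.2100 + 202.0·3.590) / 2802 = 1271/2802 = 0.4537 mg/L.
6.0%/h lost → k = −ln(1 − 0.06) = 0.06188 h⁻¹.
Set 0.4537·exp(−k·t) = 0.081 → t = ln(0.4537/0.081)/k = 100200 s = 27.84 h.
Distance = v·t = 0.82·100200 = 82200 m = 82.20 km.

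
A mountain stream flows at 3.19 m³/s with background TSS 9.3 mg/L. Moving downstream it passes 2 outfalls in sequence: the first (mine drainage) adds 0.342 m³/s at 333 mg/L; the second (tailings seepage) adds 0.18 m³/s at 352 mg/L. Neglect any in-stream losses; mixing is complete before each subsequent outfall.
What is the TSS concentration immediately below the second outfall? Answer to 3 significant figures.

55.7 mg/L

Below outfall 1: Q → 3.532 m³/s, C = (3.190·9.300 + 0.3420·333.0)/3.532 = 40.64 mg/L.
Below outfall 2: Q → 3.712 m³/s, C = (3.532·40.64 + 0.1800·352.0)/3.712 = 55.74 mg/L.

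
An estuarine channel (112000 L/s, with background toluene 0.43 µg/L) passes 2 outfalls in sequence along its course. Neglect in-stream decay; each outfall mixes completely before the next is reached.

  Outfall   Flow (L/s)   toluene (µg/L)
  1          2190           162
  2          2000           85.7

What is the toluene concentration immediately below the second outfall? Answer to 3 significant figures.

Outfall 1: combined Q = 114200 L/s; C = (112000·0.4300 + 2190·162.0)/114200 = 3.529 µg/L.
Outfall 2: combined Q = 116200 L/s; C = (114200·3.529 + 2000·85.70)/116200 = 4.943 µg/L.

4.94 µg/L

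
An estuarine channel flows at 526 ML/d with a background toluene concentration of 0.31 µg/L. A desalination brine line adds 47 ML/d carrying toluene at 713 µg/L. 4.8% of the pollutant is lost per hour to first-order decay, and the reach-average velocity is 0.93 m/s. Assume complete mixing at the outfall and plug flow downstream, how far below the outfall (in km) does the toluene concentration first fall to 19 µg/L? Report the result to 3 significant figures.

76.9 km

Flow-weighted average: C = (526.0·0.3100 + 47.00·713.0) / 573.0 = 33670/573.0 = 58.77 µg/L.
4.8%/h lost → k = −ln(1 − 0.048) = 0.04919 h⁻¹.
Set 58.77·exp(−k·t) = 19 → t = ln(58.77/19)/k = 82640 s = 22.95 h.
Distance = v·t = 0.93·82640 = 76850 m = 76.85 km.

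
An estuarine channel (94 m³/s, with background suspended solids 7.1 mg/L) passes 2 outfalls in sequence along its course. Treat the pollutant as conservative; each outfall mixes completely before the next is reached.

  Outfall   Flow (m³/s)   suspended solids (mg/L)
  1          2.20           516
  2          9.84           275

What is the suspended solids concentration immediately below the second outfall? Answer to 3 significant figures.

42.5 mg/L

Below outfall 1: Q → 96.20 m³/s, C = (94.00·7.100 + 2.200·516.0)/96.20 = 18.74 mg/L.
Below outfall 2: Q → 106.0 m³/s, C = (96.20·18.74 + 9.840·275.0)/106.0 = 42.52 mg/L.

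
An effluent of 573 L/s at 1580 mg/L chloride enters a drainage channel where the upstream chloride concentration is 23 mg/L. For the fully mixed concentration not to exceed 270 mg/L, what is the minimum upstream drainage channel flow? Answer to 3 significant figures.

Set C_mix = 270: (Q·23.00 + 573.0·1580) / (Q + 573.0) = 270
→ Q = 573.0·(1580 − 270)/(270 − 23.00) = 3039 L/s.

3040 L/s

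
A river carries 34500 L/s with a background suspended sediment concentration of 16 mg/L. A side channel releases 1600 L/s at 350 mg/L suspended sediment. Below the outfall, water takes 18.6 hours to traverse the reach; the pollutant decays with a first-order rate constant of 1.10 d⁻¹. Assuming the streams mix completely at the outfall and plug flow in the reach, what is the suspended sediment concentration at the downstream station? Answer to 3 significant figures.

13.1 mg/L

After mixing, C = (34500·16.00 + 1600·350.0) / 36100 = 1112000/36100 = 30.80 mg/L.
First-order decay: C = 30.80·exp(−k·t) = 30.80·0.4263 = 13.13 mg/L.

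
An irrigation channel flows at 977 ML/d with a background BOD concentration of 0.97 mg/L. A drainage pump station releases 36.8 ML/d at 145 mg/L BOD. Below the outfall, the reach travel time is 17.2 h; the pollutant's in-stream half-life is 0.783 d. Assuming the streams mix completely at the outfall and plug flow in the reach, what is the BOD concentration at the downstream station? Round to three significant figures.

Mixed concentration C = ΣQC/ΣQ = (977.0·0.9700 + 36.80·145.0) / 1014 = 6284/1014 = 6.198 mg/L.
Half-life 0.783 d → k = ln 2 / 0.783 = 0.8852 d⁻¹.
After decay, C = 6.198 × e^(−kt) = 6.198 × 0.5302 = 3.287 mg/L.

3.29 mg/L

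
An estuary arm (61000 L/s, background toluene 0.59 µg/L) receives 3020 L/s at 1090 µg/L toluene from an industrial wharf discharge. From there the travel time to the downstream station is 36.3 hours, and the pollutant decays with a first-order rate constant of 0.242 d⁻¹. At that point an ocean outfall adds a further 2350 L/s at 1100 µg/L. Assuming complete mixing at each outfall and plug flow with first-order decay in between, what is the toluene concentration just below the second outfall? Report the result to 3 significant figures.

73.7 µg/L

Flow-weighted average: C = (61000·0.5900 + 3020·1090) / 64020 = 3328000/64020 = 51.98 µg/L; combined flow 64020 L/s.
First-order decay: C = 51.98·exp(−k·t) = 51.98·0.6935 = 36.05 µg/L.
Second outfall: C = (64020·36.05 + 2350·1100)/66370 = 73.72 µg/L.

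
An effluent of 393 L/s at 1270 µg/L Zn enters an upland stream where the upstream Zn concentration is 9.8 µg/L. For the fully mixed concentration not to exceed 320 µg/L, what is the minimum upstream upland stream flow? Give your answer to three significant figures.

Set C_mix = 320: (Q·9.800 + 393.0·1270) / (Q + 393.0) = 320
→ Q = 393.0·(1270 − 320)/(320 − 9.800) = 1204 L/s.

1200 L/s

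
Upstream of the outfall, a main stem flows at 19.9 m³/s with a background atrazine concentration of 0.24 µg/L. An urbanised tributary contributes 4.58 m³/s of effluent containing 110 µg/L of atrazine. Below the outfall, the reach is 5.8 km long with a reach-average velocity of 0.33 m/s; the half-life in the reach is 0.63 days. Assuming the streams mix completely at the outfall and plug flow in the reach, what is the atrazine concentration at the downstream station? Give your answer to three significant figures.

16.6 µg/L

Flow-weighted average: C = (19.90·0.2400 + 4.580·110.0) / 24.48 = 508.6/24.48 = 20.78 µg/L.
Travel time t = 5.8·1000 / 0.33 = 17580 s = 4.882 h.
Half-life 0.63 d → k = ln 2 / 0.63 = 1.100 d⁻¹.
First-order decay: C = 20.78·exp(−k·t) = 20.78·0.7995 = 16.61 µg/L.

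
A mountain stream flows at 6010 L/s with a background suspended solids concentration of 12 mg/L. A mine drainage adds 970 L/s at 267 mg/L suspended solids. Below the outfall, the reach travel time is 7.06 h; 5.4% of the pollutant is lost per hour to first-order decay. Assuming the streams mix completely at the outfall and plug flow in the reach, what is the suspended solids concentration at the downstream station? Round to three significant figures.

Flow-weighted average: C = (6010·12.00 + 970.0·267.0) / 6980 = 331100/6980 = 47.44 mg/L.
5.4%/h lost → k = −ln(1 − 0.054) = 0.05551 h⁻¹.
After decay, C = 47.44 × e^(−kt) = 47.44 × 0.6758 = 32.06 mg/L.

32.1 mg/L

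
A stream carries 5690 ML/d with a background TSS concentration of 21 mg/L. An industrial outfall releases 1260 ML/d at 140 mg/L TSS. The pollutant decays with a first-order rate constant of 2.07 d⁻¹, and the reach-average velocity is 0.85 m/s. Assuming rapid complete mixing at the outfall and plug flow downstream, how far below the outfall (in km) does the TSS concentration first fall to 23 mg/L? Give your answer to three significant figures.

21.8 km

Mass balance: C = (5690·21.00 + 1260·140.0) / 6950 = 295900/6950 = 42.57 mg/L.
Set 42.57·exp(−k·t) = 23 → t = ln(42.57/23)/k = 25700 s = 7.139 h.
Distance = v·t = 0.85·25700 = 21850 m = 21.85 km.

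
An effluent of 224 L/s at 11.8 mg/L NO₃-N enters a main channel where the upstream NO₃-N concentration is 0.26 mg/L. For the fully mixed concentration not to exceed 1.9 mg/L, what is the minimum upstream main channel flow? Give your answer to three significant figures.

1350 L/s

Set C_mix = 1.9: (Q·0.2600 + 224.0·11.80) / (Q + 224.0) = 1.9
→ Q = 224.0·(11.80 − 1.9)/(1.9 − 0.2600) = 1352 L/s.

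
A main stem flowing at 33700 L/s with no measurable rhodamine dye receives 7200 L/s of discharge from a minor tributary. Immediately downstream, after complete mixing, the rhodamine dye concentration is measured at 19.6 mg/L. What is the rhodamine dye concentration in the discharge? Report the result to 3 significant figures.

111 mg/L

Mass balance: 33700·0 + 7200·Cₑ = 40900·19.60
→ Cₑ = (40900·19.60 − 33700·0) / 7200 = 111.3 mg/L.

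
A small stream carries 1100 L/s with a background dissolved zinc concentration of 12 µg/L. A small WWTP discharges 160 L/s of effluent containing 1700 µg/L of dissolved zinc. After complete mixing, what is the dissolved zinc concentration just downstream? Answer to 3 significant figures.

226 µg/L

Mass balance: C = (1100·12.00 + 160.0·1700) / 1260 = 285200/1260 = 226.3 µg/L.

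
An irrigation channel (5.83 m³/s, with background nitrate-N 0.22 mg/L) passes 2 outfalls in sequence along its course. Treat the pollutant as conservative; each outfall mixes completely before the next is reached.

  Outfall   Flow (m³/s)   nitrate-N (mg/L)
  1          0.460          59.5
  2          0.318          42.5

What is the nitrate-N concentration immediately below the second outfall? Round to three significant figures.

Below outfall 1: Q → 6.290 m³/s, C = (5.830·0.2200 + 0.4600·59.50)/6.290 = 4.555 mg/L.
Below outfall 2: Q → 6.608 m³/s, C = (6.290·4.555 + 0.3180·42.50)/6.608 = 6.381 mg/L.

6.38 mg/L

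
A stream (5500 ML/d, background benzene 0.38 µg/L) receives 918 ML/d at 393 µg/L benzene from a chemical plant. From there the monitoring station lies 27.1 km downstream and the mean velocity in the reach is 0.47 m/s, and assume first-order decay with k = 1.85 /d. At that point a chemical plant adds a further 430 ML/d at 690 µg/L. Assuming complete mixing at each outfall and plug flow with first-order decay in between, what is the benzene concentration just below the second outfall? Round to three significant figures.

After mixing, C = (5500·0.3800 + 918.0·393.0) / 6418 = 362900/6418 = 56.54 µg/L; combined flow 6418 ML/d.
Travel time t = 27.1·1000 / 0.47 = 57660 s = 16.02 h.
Decay over the reach: 56.54·exp(−kt) = 56.54·0.2909 = 16.45 µg/L.
At the second outfall, C = (6418·16.45 + 430.0·690.0) / (6418 + 430.0) = 58.74 µg/L.

58.7 µg/L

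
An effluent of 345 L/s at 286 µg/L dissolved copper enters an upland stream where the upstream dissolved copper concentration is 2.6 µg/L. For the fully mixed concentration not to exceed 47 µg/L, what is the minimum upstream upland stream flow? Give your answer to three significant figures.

1860 L/s

Set C_mix = 47: (Q·2.600 + 345.0·286.0) / (Q + 345.0) = 47
→ Q = 345.0·(286.0 − 47)/(47 − 2.600) = 1857 L/s.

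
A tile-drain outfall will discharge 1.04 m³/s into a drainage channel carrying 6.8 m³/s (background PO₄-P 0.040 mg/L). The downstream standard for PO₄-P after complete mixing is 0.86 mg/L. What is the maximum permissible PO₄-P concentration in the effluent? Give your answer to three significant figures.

At the limit, (Qr·Cr + Qe·Cₑ)/(Qr + Qe) = 0.86:
Cₑ = (7.840·0.86 − 6.800·0.04000) / 1.040 = 6.222 mg/L.

6.22 mg/L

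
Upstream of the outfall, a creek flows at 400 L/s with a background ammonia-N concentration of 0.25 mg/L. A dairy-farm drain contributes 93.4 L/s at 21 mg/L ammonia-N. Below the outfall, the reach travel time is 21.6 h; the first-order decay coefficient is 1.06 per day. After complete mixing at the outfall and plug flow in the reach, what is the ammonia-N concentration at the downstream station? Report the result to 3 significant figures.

1.61 mg/L

Mass balance: C = (400.0·0.2500 + 93.40·21.00) / 493.4 = 2061/493.4 = 4.178 mg/L.
Applying C = C₀e^(−kt): 4.178 × 0.3852 = 1.609 mg/L.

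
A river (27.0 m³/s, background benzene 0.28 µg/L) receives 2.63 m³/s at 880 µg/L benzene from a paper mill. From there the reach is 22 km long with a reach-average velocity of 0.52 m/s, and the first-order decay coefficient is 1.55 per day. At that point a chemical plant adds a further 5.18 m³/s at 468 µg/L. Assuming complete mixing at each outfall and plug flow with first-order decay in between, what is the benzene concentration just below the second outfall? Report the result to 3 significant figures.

After mixing, C = (27.00·0.2800 + 2.630·880.0) / 29.63 = 2322/29.63 = 78.37 µg/L; combined flow 29.63 m³/s.
Travel time t = 22·1000 / 0.52 = 42310 s = 11.75 h.
Applying C = C₀e^(−kt): 78.37 × 0.4681 = 36.69 µg/L.
Second outfall: C = (29.63·36.69 + 5.180·468.0)/34.81 = 100.9 µg/L.

101 µg/L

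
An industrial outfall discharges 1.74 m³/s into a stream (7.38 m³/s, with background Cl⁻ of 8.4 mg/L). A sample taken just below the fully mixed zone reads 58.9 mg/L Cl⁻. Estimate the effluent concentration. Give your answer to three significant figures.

273 mg/L

Mass balance: 7.380·8.400 + 1.740·Cₑ = 9.120·58.90
→ Cₑ = (9.120·58.90 − 7.380·8.400) / 1.740 = 273.1 mg/L.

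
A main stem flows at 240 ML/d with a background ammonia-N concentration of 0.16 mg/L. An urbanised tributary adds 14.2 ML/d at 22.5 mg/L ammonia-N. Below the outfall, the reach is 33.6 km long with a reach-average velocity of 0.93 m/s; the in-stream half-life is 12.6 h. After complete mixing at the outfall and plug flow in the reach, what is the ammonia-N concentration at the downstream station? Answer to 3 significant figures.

After mixing, C = (240.0·0.1600 + 14.20·22.50) / 254.2 = 357.9/254.2 = 1.408 mg/L.
Travel time t = 33.6·1000 / 0.93 = 36130 s = 10.04 h.
Half-life 12.6 h → k = ln 2 / 12.6 = 0.05501 h⁻¹ = 1.320 d⁻¹.
Decay over the reach: 1.408·exp(−kt) = 1.408·0.5757 = 0.8106 mg/L.

0.811 mg/L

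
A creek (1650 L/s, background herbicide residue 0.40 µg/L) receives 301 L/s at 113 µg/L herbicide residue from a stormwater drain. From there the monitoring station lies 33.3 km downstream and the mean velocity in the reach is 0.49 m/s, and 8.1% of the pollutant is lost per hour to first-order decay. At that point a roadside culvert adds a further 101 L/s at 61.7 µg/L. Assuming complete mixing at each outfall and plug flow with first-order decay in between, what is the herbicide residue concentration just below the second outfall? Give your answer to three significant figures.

Mass balance: C = (1650·0.4000 + 301.0·113.0) / 1951 = 34670/1951 = 17.77 µg/L; combined flow 1951 L/s.
Travel time t = 33.3·1000 / 0.49 = 67960 s = 18.88 h.
8.1%/h lost → k = −ln(1 − 0.081) = 0.08447 h⁻¹.
Decay over the reach: 17.77·exp(−kt) = 17.77·0.2030 = 3.608 µg/L.
At the second outfall, C = (1951·3.608 + 101.0·61.70) / (1951 + 101.0) = 6.467 µg/L.

6.47 µg/L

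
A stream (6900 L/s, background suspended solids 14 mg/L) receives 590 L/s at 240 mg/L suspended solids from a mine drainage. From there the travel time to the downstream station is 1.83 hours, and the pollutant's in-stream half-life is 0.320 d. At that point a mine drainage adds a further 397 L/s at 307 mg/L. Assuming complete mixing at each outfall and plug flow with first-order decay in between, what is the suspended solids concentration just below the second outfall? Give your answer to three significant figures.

41.1 mg/L

Flow-weighted average: C = (6900·14.00 + 590.0·240.0) / 7490 = 238200/7490 = 31.80 mg/L; combined flow 7490 L/s.
Half-life 0.320 d → k = ln 2 / 0.320 = 2.166 d⁻¹.
Decay over the reach: 31.80·exp(−kt) = 31.80·0.8478 = 26.96 mg/L.
At the second outfall, C = (7490·26.96 + 397.0·307.0) / (7490 + 397.0) = 41.06 mg/L.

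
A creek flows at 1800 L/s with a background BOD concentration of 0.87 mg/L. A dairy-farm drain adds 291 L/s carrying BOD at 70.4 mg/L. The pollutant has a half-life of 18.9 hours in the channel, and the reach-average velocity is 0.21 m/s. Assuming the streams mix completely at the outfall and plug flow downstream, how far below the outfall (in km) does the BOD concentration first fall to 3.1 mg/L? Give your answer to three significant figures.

25.2 km

Mixed concentration C = ΣQC/ΣQ = (1800·0.8700 + 291.0·70.40) / 2091 = 22050/2091 = 10.55 mg/L.
Half-life 18.9 h → k = ln 2 / 18.9 = 0.03667 h⁻¹ = 0.8802 d⁻¹.
Set 10.55·exp(−k·t) = 3.1 → t = ln(10.55/3.1)/k = 120200 s = 33.39 h.
Distance = v·t = 0.21·120200 = 25240 m = 25.24 km.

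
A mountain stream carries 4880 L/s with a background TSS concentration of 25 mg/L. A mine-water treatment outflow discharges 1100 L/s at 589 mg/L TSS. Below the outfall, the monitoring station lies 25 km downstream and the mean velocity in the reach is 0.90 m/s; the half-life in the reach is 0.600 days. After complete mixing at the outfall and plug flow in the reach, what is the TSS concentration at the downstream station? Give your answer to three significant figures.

88.8 mg/L

Flow-weighted average: C = (4880·25.00 + 1100·589.0) / 5980 = 769900/5980 = 128.7 mg/L.
Travel time t = 25·1000 / 0.90 = 27780 s = 7.716 h.
Half-life 0.600 d → k = ln 2 / 0.600 = 1.155 d⁻¹.
Decay over the reach: 128.7·exp(−kt) = 128.7·0.6898 = 88.80 mg/L.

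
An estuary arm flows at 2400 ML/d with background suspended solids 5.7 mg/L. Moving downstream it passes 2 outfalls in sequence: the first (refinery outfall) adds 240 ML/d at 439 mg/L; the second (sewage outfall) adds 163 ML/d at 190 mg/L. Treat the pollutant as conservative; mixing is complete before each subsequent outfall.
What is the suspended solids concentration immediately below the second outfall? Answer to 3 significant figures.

53.5 mg/L

Outfall 1: combined Q = 2640 ML/d; C = (2400·5.700 + 240.0·439.0)/2640 = 45.09 mg/L.
Outfall 2: combined Q = 2803 ML/d; C = (2640·45.09 + 163.0·190.0)/2803 = 53.52 mg/L.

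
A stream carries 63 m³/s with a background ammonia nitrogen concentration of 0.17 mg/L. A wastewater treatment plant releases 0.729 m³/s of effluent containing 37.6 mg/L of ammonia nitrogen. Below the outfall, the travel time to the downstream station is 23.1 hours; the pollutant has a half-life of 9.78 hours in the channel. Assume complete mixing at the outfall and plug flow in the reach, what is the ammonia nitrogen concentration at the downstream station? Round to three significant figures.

0.116 mg/L

After mixing, C = (63.00·0.1700 + 0.7290·37.60) / 63.73 = 38.12/63.73 = 0.5982 mg/L.
Half-life 9.78 h → k = ln 2 / 9.78 = 0.07087 h⁻¹ = 1.701 d⁻¹.
First-order decay: C = 0.5982·exp(−k·t) = 0.5982·0.1945 = 0.1164 mg/L.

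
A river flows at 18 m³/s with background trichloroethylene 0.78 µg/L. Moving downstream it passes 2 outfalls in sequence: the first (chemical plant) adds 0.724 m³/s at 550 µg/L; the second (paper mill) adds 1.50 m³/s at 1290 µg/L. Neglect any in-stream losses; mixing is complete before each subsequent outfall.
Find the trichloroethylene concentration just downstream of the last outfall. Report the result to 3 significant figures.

After outfall 1: Q = 18.00 + 0.7240 = 18.72 m³/s; C = (18.00·0.7800 + 0.7240·550.0)/18.72 = 22.02 µg/L.
After outfall 2: Q = 18.72 + 1.500 = 20.22 m³/s; C = (18.72·22.02 + 1.500·1290)/20.22 = 116.1 µg/L.

116 µg/L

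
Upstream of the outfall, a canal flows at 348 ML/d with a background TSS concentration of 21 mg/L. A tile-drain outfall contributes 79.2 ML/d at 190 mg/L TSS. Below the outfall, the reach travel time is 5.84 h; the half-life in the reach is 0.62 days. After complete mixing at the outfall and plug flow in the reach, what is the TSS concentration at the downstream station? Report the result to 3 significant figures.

39.9 mg/L

Conservation of mass: C = (348.0·21.00 + 79.20·190.0) / 427.2 = 22360/427.2 = 52.33 mg/L.
Half-life 0.62 d → k = ln 2 / 0.62 = 1.118 d⁻¹.
Decay over the reach: 52.33·exp(−kt) = 52.33·0.7618 = 39.87 mg/L.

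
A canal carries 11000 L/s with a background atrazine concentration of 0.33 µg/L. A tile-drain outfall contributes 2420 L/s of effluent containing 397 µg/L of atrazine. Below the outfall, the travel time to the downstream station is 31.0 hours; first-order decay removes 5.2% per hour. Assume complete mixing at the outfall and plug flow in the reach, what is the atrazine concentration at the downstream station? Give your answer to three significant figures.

13.7 µg/L

Mass balance: C = (11000·0.3300 + 2420·397.0) / 13420 = 964400/13420 = 71.86 µg/L.
5.2%/h lost → k = −ln(1 − 0.052) = 0.05340 h⁻¹.
Decay over the reach: 71.86·exp(−kt) = 71.86·0.1910 = 13.73 µg/L.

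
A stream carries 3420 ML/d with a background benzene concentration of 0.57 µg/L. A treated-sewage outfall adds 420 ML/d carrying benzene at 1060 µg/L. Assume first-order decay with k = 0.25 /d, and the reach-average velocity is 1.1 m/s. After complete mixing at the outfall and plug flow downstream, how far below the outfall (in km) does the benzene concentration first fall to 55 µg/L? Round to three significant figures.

285 km

Flow-weighted average: C = (3420·0.5700 + 420.0·1060) / 3840 = 447100/3840 = 116.4 µg/L.
Set 116.4·exp(−k·t) = 55 → t = ln(116.4/55)/k = 259200 s = 72.01 h.
Distance = v·t = 1.1·259200 = 285200 m = 285.2 km.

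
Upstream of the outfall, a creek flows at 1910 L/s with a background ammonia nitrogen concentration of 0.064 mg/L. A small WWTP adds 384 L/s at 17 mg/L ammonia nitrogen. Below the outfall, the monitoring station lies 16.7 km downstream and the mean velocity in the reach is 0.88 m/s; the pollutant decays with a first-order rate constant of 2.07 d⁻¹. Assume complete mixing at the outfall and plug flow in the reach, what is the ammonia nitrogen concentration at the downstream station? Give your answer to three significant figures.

1.84 mg/L

Mixed concentration C = ΣQC/ΣQ = (1910·0.06400 + 384.0·17.00) / 2294 = 6650/2294 = 2.899 mg/L.
Travel time t = 16.7·1000 / 0.88 = 18980 s = 5.271 h.
After decay, C = 2.899 × e^(−kt) = 2.899 × 0.6347 = 1.840 mg/L.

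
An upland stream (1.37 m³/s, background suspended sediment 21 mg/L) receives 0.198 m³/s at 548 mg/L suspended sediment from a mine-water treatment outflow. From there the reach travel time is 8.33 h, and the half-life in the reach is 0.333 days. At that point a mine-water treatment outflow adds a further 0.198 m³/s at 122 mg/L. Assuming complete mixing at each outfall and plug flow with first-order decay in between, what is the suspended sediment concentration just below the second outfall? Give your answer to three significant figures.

51.4 mg/L

After mixing, C = (1.370·21.00 + 0.1980·548.0) / 1.568 = 137.3/1.568 = 87.55 mg/L; combined flow 1.568 m³/s.
Half-life 0.333 d → k = ln 2 / 0.333 = 2.082 d⁻¹.
First-order decay: C = 87.55·exp(−k·t) = 87.55·0.4856 = 42.51 mg/L.
At the second outfall, C = (1.568·42.51 + 0.1980·122.0) / (1.568 + 0.1980) = 51.42 mg/L.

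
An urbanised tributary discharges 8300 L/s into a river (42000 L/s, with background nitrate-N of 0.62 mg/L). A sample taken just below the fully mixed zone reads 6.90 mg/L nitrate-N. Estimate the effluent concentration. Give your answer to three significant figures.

Mass balance: 42000·0.6200 + 8300·Cₑ = 50300·6.900
→ Cₑ = (50300·6.900 − 42000·0.6200) / 8300 = 38.68 mg/L.

38.7 mg/L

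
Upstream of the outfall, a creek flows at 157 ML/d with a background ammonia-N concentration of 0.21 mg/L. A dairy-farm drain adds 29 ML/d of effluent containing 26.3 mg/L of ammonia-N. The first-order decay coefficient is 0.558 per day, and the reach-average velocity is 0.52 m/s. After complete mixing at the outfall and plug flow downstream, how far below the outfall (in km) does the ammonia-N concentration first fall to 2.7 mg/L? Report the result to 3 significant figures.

37.1 km

Mixed concentration C = ΣQC/ΣQ = (157.0·0.2100 + 29.00·26.30) / 186.0 = 795.7/186.0 = 4.278 mg/L.
Set 4.278·exp(−k·t) = 2.7 → t = ln(4.278/2.7)/k = 71250 s = 19.79 h.
Distance = v·t = 0.52·71250 = 37050 m = 37.05 km.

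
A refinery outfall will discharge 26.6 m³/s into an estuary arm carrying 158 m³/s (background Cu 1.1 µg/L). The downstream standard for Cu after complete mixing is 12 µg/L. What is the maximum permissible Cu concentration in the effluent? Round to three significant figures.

At the limit, (Qr·Cr + Qe·Cₑ)/(Qr + Qe) = 12:
Cₑ = (184.6·12 − 158.0·1.100) / 26.60 = 76.74 µg/L.

76.7 µg/L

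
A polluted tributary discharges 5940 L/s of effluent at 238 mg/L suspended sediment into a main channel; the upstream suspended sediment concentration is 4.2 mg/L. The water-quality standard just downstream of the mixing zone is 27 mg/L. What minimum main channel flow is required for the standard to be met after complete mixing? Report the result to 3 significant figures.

55000 L/s

Set C_mix = 27: (Q·4.200 + 5940·238.0) / (Q + 5940) = 27
→ Q = 5940·(238.0 − 27)/(27 − 4.200) = 54970 L/s.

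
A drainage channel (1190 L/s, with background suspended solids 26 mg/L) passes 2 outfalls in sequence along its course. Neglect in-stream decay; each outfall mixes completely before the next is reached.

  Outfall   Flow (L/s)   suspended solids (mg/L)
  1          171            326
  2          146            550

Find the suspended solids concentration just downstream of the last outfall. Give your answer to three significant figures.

After outfall 1: Q = 1190 + 171.0 = 1361 L/s; C = (1190·26.00 + 171.0·326.0)/1361 = 63.69 mg/L.
After outfall 2: Q = 1361 + 146.0 = 1507 L/s; C = (1361·63.69 + 146.0·550.0)/1507 = 110.8 mg/L.

111 mg/L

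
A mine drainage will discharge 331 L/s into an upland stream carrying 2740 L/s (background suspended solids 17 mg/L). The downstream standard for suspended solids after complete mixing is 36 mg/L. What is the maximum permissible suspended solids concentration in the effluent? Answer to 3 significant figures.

At the limit, (Qr·Cr + Qe·Cₑ)/(Qr + Qe) = 36:
Cₑ = (3071·36 − 2740·17.00) / 331.0 = 193.3 mg/L.

193 mg/L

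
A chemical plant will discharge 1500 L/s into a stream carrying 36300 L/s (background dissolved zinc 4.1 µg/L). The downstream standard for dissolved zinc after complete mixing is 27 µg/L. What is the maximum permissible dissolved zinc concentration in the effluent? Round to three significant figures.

581 µg/L

At the limit, (Qr·Cr + Qe·Cₑ)/(Qr + Qe) = 27:
Cₑ = (37800·27 − 36300·4.100) / 1500 = 581.2 µg/L.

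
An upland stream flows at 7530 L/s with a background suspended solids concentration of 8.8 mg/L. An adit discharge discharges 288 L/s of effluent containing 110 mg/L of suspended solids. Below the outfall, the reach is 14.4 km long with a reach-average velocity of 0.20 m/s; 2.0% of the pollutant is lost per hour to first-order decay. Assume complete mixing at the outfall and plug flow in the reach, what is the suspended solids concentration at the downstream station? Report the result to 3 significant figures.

Mass balance: C = (7530·8.800 + 288.0·110.0) / 7818 = 97940/7818 = 12.53 mg/L.
Travel time t = 14.4·1000 / 0.20 = 72000 s = 20.00 h.
2.0%/h lost → k = −ln(1 − 0.02) = 0.02020 h⁻¹.
First-order decay: C = 12.53·exp(−k·t) = 12.53·0.6676 = 8.364 mg/L.

8.36 mg/L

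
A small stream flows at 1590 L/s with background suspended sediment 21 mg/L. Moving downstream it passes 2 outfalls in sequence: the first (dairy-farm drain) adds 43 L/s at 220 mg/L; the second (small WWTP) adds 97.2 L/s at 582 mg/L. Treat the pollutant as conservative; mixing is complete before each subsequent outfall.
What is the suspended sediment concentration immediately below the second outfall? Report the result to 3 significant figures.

57.5 mg/L

Outfall 1: combined Q = 1633 L/s; C = (1590·21.00 + 43.00·220.0)/1633 = 26.24 mg/L.
Outfall 2: combined Q = 1730 L/s; C = (1633·26.24 + 97.20·582.0)/1730 = 57.46 mg/L.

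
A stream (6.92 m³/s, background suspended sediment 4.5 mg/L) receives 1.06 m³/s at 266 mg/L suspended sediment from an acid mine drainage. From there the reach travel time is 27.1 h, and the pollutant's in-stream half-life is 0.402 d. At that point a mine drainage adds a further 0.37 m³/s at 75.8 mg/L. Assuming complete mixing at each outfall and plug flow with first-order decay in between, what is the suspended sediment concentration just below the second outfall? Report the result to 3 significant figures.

After mixing, C = (6.920·4.500 + 1.060·266.0) / 7.980 = 313.1/7.980 = 39.24 mg/L; combined flow 7.980 m³/s.
Half-life 0.402 d → k = ln 2 / 0.402 = 1.724 d⁻¹.
After decay, C = 39.24 × e^(−kt) = 39.24 × 0.1427 = 5.599 mg/L.
At the second outfall, C = (7.980·5.599 + 0.3700·75.80) / (7.980 + 0.3700) = 8.710 mg/L.

8.71 mg/L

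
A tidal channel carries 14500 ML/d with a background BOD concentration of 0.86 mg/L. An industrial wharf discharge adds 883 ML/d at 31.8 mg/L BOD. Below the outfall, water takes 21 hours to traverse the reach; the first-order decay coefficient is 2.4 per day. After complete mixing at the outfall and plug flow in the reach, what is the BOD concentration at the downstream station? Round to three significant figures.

Conservation of mass: C = (14500·0.8600 + 883.0·31.80) / 15380 = 40550/15380 = 2.636 mg/L.
First-order decay: C = 2.636·exp(−k·t) = 2.636·0.1225 = 0.3228 mg/L.

0.323 mg/L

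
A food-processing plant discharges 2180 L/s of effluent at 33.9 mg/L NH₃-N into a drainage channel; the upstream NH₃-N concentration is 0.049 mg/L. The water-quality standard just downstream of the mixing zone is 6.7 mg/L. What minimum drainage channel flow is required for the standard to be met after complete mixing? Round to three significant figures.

8920 L/s

Set C_mix = 6.7: (Q·0.04900 + 2180·33.90) / (Q + 2180) = 6.7
→ Q = 2180·(33.90 − 6.7)/(6.7 − 0.04900) = 8915 L/s.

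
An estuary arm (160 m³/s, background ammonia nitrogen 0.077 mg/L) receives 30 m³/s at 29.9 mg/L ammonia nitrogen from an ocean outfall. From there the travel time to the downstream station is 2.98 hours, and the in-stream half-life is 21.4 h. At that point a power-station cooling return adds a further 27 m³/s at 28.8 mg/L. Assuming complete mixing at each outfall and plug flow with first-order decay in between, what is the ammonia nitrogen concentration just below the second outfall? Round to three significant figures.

7.39 mg/L

After mixing, C = (160.0·0.07700 + 30.00·29.90) / 190.0 = 909.3/190.0 = 4.786 mg/L; combined flow 190.0 m³/s.
Half-life 21.4 h → k = ln 2 / 21.4 = 0.03239 h⁻¹ = 0.7774 d⁻¹.
Applying C = C₀e^(−kt): 4.786 × 0.9080 = 4.346 mg/L.
Second outfall: C = (190.0·4.346 + 27.00·28.80)/217.0 = 7.388 mg/L.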